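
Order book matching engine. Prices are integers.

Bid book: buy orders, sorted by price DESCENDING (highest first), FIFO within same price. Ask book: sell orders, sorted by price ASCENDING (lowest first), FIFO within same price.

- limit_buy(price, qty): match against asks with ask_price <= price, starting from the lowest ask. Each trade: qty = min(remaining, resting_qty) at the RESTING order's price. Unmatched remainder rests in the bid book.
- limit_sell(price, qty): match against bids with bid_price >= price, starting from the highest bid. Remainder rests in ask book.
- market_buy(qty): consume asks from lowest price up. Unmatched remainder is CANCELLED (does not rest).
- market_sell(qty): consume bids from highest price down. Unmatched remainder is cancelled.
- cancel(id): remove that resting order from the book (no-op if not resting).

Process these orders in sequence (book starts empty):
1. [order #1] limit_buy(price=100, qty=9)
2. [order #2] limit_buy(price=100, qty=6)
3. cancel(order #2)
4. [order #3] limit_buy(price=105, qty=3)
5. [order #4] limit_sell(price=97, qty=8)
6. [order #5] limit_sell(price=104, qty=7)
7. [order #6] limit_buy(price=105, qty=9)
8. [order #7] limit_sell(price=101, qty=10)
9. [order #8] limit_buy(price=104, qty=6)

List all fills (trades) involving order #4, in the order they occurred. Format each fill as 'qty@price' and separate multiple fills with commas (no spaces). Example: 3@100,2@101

After op 1 [order #1] limit_buy(price=100, qty=9): fills=none; bids=[#1:9@100] asks=[-]
After op 2 [order #2] limit_buy(price=100, qty=6): fills=none; bids=[#1:9@100 #2:6@100] asks=[-]
After op 3 cancel(order #2): fills=none; bids=[#1:9@100] asks=[-]
After op 4 [order #3] limit_buy(price=105, qty=3): fills=none; bids=[#3:3@105 #1:9@100] asks=[-]
After op 5 [order #4] limit_sell(price=97, qty=8): fills=#3x#4:3@105 #1x#4:5@100; bids=[#1:4@100] asks=[-]
After op 6 [order #5] limit_sell(price=104, qty=7): fills=none; bids=[#1:4@100] asks=[#5:7@104]
After op 7 [order #6] limit_buy(price=105, qty=9): fills=#6x#5:7@104; bids=[#6:2@105 #1:4@100] asks=[-]
After op 8 [order #7] limit_sell(price=101, qty=10): fills=#6x#7:2@105; bids=[#1:4@100] asks=[#7:8@101]
After op 9 [order #8] limit_buy(price=104, qty=6): fills=#8x#7:6@101; bids=[#1:4@100] asks=[#7:2@101]

Answer: 3@105,5@100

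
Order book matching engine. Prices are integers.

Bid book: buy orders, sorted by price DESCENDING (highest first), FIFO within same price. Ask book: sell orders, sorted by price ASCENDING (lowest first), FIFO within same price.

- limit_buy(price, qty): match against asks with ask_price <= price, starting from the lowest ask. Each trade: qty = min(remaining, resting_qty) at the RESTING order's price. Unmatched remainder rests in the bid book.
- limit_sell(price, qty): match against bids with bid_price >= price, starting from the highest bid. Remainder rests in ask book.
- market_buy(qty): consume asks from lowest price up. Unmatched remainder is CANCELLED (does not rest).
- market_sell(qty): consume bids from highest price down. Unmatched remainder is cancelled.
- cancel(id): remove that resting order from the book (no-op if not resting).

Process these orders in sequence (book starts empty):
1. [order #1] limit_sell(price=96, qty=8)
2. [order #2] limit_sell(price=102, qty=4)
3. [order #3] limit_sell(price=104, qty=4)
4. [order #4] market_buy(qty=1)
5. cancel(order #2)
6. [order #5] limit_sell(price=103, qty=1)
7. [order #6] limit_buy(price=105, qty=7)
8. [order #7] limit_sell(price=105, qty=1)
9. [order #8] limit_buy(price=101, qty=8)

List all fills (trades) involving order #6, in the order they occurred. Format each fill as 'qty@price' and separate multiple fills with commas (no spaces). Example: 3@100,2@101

Answer: 7@96

Derivation:
After op 1 [order #1] limit_sell(price=96, qty=8): fills=none; bids=[-] asks=[#1:8@96]
After op 2 [order #2] limit_sell(price=102, qty=4): fills=none; bids=[-] asks=[#1:8@96 #2:4@102]
After op 3 [order #3] limit_sell(price=104, qty=4): fills=none; bids=[-] asks=[#1:8@96 #2:4@102 #3:4@104]
After op 4 [order #4] market_buy(qty=1): fills=#4x#1:1@96; bids=[-] asks=[#1:7@96 #2:4@102 #3:4@104]
After op 5 cancel(order #2): fills=none; bids=[-] asks=[#1:7@96 #3:4@104]
After op 6 [order #5] limit_sell(price=103, qty=1): fills=none; bids=[-] asks=[#1:7@96 #5:1@103 #3:4@104]
After op 7 [order #6] limit_buy(price=105, qty=7): fills=#6x#1:7@96; bids=[-] asks=[#5:1@103 #3:4@104]
After op 8 [order #7] limit_sell(price=105, qty=1): fills=none; bids=[-] asks=[#5:1@103 #3:4@104 #7:1@105]
After op 9 [order #8] limit_buy(price=101, qty=8): fills=none; bids=[#8:8@101] asks=[#5:1@103 #3:4@104 #7:1@105]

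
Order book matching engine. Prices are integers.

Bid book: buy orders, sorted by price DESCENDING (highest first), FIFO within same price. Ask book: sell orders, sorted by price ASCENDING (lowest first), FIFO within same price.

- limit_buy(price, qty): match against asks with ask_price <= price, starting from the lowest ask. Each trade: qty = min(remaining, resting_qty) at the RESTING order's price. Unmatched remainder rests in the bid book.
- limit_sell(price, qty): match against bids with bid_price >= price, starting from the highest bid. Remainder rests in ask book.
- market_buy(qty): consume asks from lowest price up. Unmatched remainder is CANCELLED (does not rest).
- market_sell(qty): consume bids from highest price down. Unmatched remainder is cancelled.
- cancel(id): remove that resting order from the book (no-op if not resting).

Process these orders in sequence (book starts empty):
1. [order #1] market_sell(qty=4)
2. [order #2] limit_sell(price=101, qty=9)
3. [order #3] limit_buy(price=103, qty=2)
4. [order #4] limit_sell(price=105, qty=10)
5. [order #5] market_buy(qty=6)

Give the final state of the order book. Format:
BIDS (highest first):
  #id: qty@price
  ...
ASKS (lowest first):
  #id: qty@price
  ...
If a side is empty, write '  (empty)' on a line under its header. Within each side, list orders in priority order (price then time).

After op 1 [order #1] market_sell(qty=4): fills=none; bids=[-] asks=[-]
After op 2 [order #2] limit_sell(price=101, qty=9): fills=none; bids=[-] asks=[#2:9@101]
After op 3 [order #3] limit_buy(price=103, qty=2): fills=#3x#2:2@101; bids=[-] asks=[#2:7@101]
After op 4 [order #4] limit_sell(price=105, qty=10): fills=none; bids=[-] asks=[#2:7@101 #4:10@105]
After op 5 [order #5] market_buy(qty=6): fills=#5x#2:6@101; bids=[-] asks=[#2:1@101 #4:10@105]

Answer: BIDS (highest first):
  (empty)
ASKS (lowest first):
  #2: 1@101
  #4: 10@105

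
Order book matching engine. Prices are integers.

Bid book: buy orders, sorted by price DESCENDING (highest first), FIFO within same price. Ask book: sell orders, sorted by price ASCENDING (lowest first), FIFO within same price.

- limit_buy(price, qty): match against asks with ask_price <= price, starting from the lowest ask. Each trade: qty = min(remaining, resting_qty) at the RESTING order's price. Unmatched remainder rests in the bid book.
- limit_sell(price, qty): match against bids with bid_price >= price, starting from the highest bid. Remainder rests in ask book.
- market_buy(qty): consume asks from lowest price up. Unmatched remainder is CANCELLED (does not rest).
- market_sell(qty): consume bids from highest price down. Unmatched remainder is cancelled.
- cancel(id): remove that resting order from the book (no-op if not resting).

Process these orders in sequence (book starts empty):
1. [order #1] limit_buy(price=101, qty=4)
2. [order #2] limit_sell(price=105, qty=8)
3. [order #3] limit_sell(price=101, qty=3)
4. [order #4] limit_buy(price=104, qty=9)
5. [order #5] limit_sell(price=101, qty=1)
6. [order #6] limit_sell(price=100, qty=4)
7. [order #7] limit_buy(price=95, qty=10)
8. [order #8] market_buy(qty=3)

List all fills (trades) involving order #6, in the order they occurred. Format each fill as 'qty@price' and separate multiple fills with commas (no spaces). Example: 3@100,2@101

Answer: 4@104

Derivation:
After op 1 [order #1] limit_buy(price=101, qty=4): fills=none; bids=[#1:4@101] asks=[-]
After op 2 [order #2] limit_sell(price=105, qty=8): fills=none; bids=[#1:4@101] asks=[#2:8@105]
After op 3 [order #3] limit_sell(price=101, qty=3): fills=#1x#3:3@101; bids=[#1:1@101] asks=[#2:8@105]
After op 4 [order #4] limit_buy(price=104, qty=9): fills=none; bids=[#4:9@104 #1:1@101] asks=[#2:8@105]
After op 5 [order #5] limit_sell(price=101, qty=1): fills=#4x#5:1@104; bids=[#4:8@104 #1:1@101] asks=[#2:8@105]
After op 6 [order #6] limit_sell(price=100, qty=4): fills=#4x#6:4@104; bids=[#4:4@104 #1:1@101] asks=[#2:8@105]
After op 7 [order #7] limit_buy(price=95, qty=10): fills=none; bids=[#4:4@104 #1:1@101 #7:10@95] asks=[#2:8@105]
After op 8 [order #8] market_buy(qty=3): fills=#8x#2:3@105; bids=[#4:4@104 #1:1@101 #7:10@95] asks=[#2:5@105]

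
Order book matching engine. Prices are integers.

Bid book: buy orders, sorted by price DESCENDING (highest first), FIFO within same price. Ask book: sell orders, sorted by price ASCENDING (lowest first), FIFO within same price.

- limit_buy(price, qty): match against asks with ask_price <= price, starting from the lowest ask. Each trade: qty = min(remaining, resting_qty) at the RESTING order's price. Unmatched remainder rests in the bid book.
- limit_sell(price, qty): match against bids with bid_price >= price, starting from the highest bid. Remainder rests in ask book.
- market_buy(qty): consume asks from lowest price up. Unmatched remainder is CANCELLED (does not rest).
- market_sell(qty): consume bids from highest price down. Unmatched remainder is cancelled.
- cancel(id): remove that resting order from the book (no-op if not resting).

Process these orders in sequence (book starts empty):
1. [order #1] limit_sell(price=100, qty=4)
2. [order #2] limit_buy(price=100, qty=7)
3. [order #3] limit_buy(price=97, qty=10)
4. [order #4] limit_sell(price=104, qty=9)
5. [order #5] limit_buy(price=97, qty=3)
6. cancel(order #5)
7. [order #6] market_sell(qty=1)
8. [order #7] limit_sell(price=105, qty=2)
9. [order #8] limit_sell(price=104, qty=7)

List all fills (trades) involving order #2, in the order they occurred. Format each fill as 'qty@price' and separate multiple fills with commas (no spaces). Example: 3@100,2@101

Answer: 4@100,1@100

Derivation:
After op 1 [order #1] limit_sell(price=100, qty=4): fills=none; bids=[-] asks=[#1:4@100]
After op 2 [order #2] limit_buy(price=100, qty=7): fills=#2x#1:4@100; bids=[#2:3@100] asks=[-]
After op 3 [order #3] limit_buy(price=97, qty=10): fills=none; bids=[#2:3@100 #3:10@97] asks=[-]
After op 4 [order #4] limit_sell(price=104, qty=9): fills=none; bids=[#2:3@100 #3:10@97] asks=[#4:9@104]
After op 5 [order #5] limit_buy(price=97, qty=3): fills=none; bids=[#2:3@100 #3:10@97 #5:3@97] asks=[#4:9@104]
After op 6 cancel(order #5): fills=none; bids=[#2:3@100 #3:10@97] asks=[#4:9@104]
After op 7 [order #6] market_sell(qty=1): fills=#2x#6:1@100; bids=[#2:2@100 #3:10@97] asks=[#4:9@104]
After op 8 [order #7] limit_sell(price=105, qty=2): fills=none; bids=[#2:2@100 #3:10@97] asks=[#4:9@104 #7:2@105]
After op 9 [order #8] limit_sell(price=104, qty=7): fills=none; bids=[#2:2@100 #3:10@97] asks=[#4:9@104 #8:7@104 #7:2@105]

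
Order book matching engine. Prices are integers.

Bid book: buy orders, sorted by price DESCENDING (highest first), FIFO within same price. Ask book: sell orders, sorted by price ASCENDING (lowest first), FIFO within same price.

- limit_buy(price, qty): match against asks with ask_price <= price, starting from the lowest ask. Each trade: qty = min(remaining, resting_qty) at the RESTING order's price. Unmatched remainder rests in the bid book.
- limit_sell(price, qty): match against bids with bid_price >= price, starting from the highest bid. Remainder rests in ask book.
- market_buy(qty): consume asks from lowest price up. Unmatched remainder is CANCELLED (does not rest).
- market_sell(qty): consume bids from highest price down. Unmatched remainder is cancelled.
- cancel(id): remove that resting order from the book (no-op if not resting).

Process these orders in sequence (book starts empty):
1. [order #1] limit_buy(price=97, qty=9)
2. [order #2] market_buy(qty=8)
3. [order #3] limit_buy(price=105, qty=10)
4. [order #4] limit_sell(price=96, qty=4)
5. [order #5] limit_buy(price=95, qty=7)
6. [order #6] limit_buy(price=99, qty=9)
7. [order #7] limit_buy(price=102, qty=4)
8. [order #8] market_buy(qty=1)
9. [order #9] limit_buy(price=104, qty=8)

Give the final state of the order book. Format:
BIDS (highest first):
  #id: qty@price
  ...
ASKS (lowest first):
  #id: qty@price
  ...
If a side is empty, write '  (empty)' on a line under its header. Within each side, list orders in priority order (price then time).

Answer: BIDS (highest first):
  #3: 6@105
  #9: 8@104
  #7: 4@102
  #6: 9@99
  #1: 9@97
  #5: 7@95
ASKS (lowest first):
  (empty)

Derivation:
After op 1 [order #1] limit_buy(price=97, qty=9): fills=none; bids=[#1:9@97] asks=[-]
After op 2 [order #2] market_buy(qty=8): fills=none; bids=[#1:9@97] asks=[-]
After op 3 [order #3] limit_buy(price=105, qty=10): fills=none; bids=[#3:10@105 #1:9@97] asks=[-]
After op 4 [order #4] limit_sell(price=96, qty=4): fills=#3x#4:4@105; bids=[#3:6@105 #1:9@97] asks=[-]
After op 5 [order #5] limit_buy(price=95, qty=7): fills=none; bids=[#3:6@105 #1:9@97 #5:7@95] asks=[-]
After op 6 [order #6] limit_buy(price=99, qty=9): fills=none; bids=[#3:6@105 #6:9@99 #1:9@97 #5:7@95] asks=[-]
After op 7 [order #7] limit_buy(price=102, qty=4): fills=none; bids=[#3:6@105 #7:4@102 #6:9@99 #1:9@97 #5:7@95] asks=[-]
After op 8 [order #8] market_buy(qty=1): fills=none; bids=[#3:6@105 #7:4@102 #6:9@99 #1:9@97 #5:7@95] asks=[-]
After op 9 [order #9] limit_buy(price=104, qty=8): fills=none; bids=[#3:6@105 #9:8@104 #7:4@102 #6:9@99 #1:9@97 #5:7@95] asks=[-]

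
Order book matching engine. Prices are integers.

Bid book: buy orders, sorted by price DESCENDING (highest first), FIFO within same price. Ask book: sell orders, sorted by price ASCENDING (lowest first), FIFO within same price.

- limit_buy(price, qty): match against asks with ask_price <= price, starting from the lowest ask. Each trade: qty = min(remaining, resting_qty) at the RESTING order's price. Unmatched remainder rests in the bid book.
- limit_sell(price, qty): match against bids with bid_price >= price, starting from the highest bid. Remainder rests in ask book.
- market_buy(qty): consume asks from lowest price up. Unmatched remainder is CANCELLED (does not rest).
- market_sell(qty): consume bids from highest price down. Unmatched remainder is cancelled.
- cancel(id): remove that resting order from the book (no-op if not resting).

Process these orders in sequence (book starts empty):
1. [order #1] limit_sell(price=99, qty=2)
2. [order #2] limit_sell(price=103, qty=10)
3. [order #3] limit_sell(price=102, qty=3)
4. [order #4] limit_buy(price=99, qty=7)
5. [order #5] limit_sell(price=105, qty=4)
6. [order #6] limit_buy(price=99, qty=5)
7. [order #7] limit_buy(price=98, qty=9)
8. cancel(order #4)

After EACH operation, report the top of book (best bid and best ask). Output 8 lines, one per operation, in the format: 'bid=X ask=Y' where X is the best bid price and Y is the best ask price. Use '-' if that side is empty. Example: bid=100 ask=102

Answer: bid=- ask=99
bid=- ask=99
bid=- ask=99
bid=99 ask=102
bid=99 ask=102
bid=99 ask=102
bid=99 ask=102
bid=99 ask=102

Derivation:
After op 1 [order #1] limit_sell(price=99, qty=2): fills=none; bids=[-] asks=[#1:2@99]
After op 2 [order #2] limit_sell(price=103, qty=10): fills=none; bids=[-] asks=[#1:2@99 #2:10@103]
After op 3 [order #3] limit_sell(price=102, qty=3): fills=none; bids=[-] asks=[#1:2@99 #3:3@102 #2:10@103]
After op 4 [order #4] limit_buy(price=99, qty=7): fills=#4x#1:2@99; bids=[#4:5@99] asks=[#3:3@102 #2:10@103]
After op 5 [order #5] limit_sell(price=105, qty=4): fills=none; bids=[#4:5@99] asks=[#3:3@102 #2:10@103 #5:4@105]
After op 6 [order #6] limit_buy(price=99, qty=5): fills=none; bids=[#4:5@99 #6:5@99] asks=[#3:3@102 #2:10@103 #5:4@105]
After op 7 [order #7] limit_buy(price=98, qty=9): fills=none; bids=[#4:5@99 #6:5@99 #7:9@98] asks=[#3:3@102 #2:10@103 #5:4@105]
After op 8 cancel(order #4): fills=none; bids=[#6:5@99 #7:9@98] asks=[#3:3@102 #2:10@103 #5:4@105]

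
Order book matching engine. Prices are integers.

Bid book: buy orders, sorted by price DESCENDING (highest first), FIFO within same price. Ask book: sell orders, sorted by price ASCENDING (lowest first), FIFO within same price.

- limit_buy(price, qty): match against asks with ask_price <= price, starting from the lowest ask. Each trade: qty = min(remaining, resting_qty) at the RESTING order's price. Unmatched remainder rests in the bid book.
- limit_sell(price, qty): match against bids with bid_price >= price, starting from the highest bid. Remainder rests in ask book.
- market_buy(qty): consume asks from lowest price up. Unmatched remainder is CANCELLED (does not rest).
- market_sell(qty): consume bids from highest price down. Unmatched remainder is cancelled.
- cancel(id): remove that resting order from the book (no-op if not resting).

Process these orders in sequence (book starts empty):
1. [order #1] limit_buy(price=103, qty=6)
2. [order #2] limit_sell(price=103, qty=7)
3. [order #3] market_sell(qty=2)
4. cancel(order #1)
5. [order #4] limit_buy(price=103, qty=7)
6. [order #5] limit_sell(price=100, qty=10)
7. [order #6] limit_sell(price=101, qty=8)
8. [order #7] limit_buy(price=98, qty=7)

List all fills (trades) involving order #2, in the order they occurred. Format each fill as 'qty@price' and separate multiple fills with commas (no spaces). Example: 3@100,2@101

After op 1 [order #1] limit_buy(price=103, qty=6): fills=none; bids=[#1:6@103] asks=[-]
After op 2 [order #2] limit_sell(price=103, qty=7): fills=#1x#2:6@103; bids=[-] asks=[#2:1@103]
After op 3 [order #3] market_sell(qty=2): fills=none; bids=[-] asks=[#2:1@103]
After op 4 cancel(order #1): fills=none; bids=[-] asks=[#2:1@103]
After op 5 [order #4] limit_buy(price=103, qty=7): fills=#4x#2:1@103; bids=[#4:6@103] asks=[-]
After op 6 [order #5] limit_sell(price=100, qty=10): fills=#4x#5:6@103; bids=[-] asks=[#5:4@100]
After op 7 [order #6] limit_sell(price=101, qty=8): fills=none; bids=[-] asks=[#5:4@100 #6:8@101]
After op 8 [order #7] limit_buy(price=98, qty=7): fills=none; bids=[#7:7@98] asks=[#5:4@100 #6:8@101]

Answer: 6@103,1@103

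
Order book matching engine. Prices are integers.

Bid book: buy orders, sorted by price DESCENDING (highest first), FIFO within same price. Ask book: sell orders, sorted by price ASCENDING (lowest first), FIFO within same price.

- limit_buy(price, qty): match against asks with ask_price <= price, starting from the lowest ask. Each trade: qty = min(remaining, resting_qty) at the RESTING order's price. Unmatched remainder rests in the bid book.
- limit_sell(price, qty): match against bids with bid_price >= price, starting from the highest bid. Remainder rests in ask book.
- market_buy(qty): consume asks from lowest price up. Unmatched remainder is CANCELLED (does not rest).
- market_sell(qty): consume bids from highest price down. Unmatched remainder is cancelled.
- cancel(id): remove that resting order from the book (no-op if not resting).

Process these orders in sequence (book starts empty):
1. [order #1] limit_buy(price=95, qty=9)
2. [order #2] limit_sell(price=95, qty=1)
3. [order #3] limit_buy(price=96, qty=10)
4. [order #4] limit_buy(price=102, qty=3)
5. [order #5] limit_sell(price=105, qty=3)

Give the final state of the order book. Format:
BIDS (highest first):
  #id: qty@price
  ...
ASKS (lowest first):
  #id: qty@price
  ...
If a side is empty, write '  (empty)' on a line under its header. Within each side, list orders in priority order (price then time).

Answer: BIDS (highest first):
  #4: 3@102
  #3: 10@96
  #1: 8@95
ASKS (lowest first):
  #5: 3@105

Derivation:
After op 1 [order #1] limit_buy(price=95, qty=9): fills=none; bids=[#1:9@95] asks=[-]
After op 2 [order #2] limit_sell(price=95, qty=1): fills=#1x#2:1@95; bids=[#1:8@95] asks=[-]
After op 3 [order #3] limit_buy(price=96, qty=10): fills=none; bids=[#3:10@96 #1:8@95] asks=[-]
After op 4 [order #4] limit_buy(price=102, qty=3): fills=none; bids=[#4:3@102 #3:10@96 #1:8@95] asks=[-]
After op 5 [order #5] limit_sell(price=105, qty=3): fills=none; bids=[#4:3@102 #3:10@96 #1:8@95] asks=[#5:3@105]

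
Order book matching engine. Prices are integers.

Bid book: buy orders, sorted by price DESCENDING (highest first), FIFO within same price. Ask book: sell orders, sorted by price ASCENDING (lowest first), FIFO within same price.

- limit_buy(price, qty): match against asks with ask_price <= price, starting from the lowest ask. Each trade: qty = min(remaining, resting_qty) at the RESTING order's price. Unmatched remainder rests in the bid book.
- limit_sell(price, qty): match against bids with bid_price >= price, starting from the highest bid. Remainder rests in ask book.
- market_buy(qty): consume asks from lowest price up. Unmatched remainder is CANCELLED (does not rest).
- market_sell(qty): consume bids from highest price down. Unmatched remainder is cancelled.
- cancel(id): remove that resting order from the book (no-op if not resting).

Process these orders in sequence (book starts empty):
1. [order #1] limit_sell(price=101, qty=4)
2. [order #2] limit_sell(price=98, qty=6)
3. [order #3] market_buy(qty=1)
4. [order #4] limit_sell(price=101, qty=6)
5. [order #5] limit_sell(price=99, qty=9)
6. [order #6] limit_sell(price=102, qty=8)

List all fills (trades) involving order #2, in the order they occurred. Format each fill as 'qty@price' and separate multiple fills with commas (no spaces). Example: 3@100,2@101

After op 1 [order #1] limit_sell(price=101, qty=4): fills=none; bids=[-] asks=[#1:4@101]
After op 2 [order #2] limit_sell(price=98, qty=6): fills=none; bids=[-] asks=[#2:6@98 #1:4@101]
After op 3 [order #3] market_buy(qty=1): fills=#3x#2:1@98; bids=[-] asks=[#2:5@98 #1:4@101]
After op 4 [order #4] limit_sell(price=101, qty=6): fills=none; bids=[-] asks=[#2:5@98 #1:4@101 #4:6@101]
After op 5 [order #5] limit_sell(price=99, qty=9): fills=none; bids=[-] asks=[#2:5@98 #5:9@99 #1:4@101 #4:6@101]
After op 6 [order #6] limit_sell(price=102, qty=8): fills=none; bids=[-] asks=[#2:5@98 #5:9@99 #1:4@101 #4:6@101 #6:8@102]

Answer: 1@98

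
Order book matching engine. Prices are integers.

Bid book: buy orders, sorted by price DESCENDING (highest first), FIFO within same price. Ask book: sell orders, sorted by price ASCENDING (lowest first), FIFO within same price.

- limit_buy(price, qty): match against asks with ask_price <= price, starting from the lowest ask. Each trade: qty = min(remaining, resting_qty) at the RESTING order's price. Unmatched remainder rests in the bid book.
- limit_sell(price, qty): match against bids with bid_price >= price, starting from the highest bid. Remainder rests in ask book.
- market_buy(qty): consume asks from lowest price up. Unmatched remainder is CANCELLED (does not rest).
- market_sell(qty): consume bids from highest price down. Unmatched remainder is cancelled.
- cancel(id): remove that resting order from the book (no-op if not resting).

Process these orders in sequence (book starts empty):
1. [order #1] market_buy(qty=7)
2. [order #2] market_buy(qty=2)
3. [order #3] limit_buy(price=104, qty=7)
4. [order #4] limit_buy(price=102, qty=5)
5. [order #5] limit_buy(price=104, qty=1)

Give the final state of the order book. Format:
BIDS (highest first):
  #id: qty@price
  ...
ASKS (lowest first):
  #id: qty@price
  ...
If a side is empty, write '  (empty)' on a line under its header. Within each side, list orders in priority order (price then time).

Answer: BIDS (highest first):
  #3: 7@104
  #5: 1@104
  #4: 5@102
ASKS (lowest first):
  (empty)

Derivation:
After op 1 [order #1] market_buy(qty=7): fills=none; bids=[-] asks=[-]
After op 2 [order #2] market_buy(qty=2): fills=none; bids=[-] asks=[-]
After op 3 [order #3] limit_buy(price=104, qty=7): fills=none; bids=[#3:7@104] asks=[-]
After op 4 [order #4] limit_buy(price=102, qty=5): fills=none; bids=[#3:7@104 #4:5@102] asks=[-]
After op 5 [order #5] limit_buy(price=104, qty=1): fills=none; bids=[#3:7@104 #5:1@104 #4:5@102] asks=[-]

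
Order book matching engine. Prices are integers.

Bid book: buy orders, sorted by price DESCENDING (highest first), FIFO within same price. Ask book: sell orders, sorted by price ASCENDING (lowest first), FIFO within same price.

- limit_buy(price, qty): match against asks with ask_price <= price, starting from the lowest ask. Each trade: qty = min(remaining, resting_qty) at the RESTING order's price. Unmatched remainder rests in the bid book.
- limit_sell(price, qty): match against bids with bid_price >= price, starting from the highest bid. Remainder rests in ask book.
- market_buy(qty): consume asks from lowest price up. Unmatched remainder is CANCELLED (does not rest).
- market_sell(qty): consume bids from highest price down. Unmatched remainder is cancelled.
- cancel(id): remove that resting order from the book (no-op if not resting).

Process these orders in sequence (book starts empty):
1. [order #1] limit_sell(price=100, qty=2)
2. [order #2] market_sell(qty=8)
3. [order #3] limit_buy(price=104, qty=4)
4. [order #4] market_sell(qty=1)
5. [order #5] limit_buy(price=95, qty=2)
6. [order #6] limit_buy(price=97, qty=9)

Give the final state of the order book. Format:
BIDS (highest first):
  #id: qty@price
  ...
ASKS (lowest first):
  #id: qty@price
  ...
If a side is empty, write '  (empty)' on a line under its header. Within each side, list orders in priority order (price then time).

After op 1 [order #1] limit_sell(price=100, qty=2): fills=none; bids=[-] asks=[#1:2@100]
After op 2 [order #2] market_sell(qty=8): fills=none; bids=[-] asks=[#1:2@100]
After op 3 [order #3] limit_buy(price=104, qty=4): fills=#3x#1:2@100; bids=[#3:2@104] asks=[-]
After op 4 [order #4] market_sell(qty=1): fills=#3x#4:1@104; bids=[#3:1@104] asks=[-]
After op 5 [order #5] limit_buy(price=95, qty=2): fills=none; bids=[#3:1@104 #5:2@95] asks=[-]
After op 6 [order #6] limit_buy(price=97, qty=9): fills=none; bids=[#3:1@104 #6:9@97 #5:2@95] asks=[-]

Answer: BIDS (highest first):
  #3: 1@104
  #6: 9@97
  #5: 2@95
ASKS (lowest first):
  (empty)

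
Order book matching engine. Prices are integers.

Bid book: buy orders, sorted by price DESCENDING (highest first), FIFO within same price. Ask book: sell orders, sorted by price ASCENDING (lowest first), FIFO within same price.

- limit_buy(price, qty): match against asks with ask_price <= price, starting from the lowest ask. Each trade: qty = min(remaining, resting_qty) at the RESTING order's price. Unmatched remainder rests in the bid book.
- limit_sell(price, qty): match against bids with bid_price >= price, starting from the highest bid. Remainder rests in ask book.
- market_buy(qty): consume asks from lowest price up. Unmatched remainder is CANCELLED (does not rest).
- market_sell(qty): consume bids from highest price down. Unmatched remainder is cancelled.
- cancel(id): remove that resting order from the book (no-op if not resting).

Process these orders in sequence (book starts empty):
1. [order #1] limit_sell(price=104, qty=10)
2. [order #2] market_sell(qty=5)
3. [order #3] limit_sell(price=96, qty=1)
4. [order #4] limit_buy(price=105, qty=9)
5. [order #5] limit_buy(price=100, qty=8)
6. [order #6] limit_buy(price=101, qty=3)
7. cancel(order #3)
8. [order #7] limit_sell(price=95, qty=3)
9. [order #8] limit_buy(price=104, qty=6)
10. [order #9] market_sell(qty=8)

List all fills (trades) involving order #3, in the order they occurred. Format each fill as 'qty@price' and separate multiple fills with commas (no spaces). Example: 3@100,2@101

Answer: 1@96

Derivation:
After op 1 [order #1] limit_sell(price=104, qty=10): fills=none; bids=[-] asks=[#1:10@104]
After op 2 [order #2] market_sell(qty=5): fills=none; bids=[-] asks=[#1:10@104]
After op 3 [order #3] limit_sell(price=96, qty=1): fills=none; bids=[-] asks=[#3:1@96 #1:10@104]
After op 4 [order #4] limit_buy(price=105, qty=9): fills=#4x#3:1@96 #4x#1:8@104; bids=[-] asks=[#1:2@104]
After op 5 [order #5] limit_buy(price=100, qty=8): fills=none; bids=[#5:8@100] asks=[#1:2@104]
After op 6 [order #6] limit_buy(price=101, qty=3): fills=none; bids=[#6:3@101 #5:8@100] asks=[#1:2@104]
After op 7 cancel(order #3): fills=none; bids=[#6:3@101 #5:8@100] asks=[#1:2@104]
After op 8 [order #7] limit_sell(price=95, qty=3): fills=#6x#7:3@101; bids=[#5:8@100] asks=[#1:2@104]
After op 9 [order #8] limit_buy(price=104, qty=6): fills=#8x#1:2@104; bids=[#8:4@104 #5:8@100] asks=[-]
After op 10 [order #9] market_sell(qty=8): fills=#8x#9:4@104 #5x#9:4@100; bids=[#5:4@100] asks=[-]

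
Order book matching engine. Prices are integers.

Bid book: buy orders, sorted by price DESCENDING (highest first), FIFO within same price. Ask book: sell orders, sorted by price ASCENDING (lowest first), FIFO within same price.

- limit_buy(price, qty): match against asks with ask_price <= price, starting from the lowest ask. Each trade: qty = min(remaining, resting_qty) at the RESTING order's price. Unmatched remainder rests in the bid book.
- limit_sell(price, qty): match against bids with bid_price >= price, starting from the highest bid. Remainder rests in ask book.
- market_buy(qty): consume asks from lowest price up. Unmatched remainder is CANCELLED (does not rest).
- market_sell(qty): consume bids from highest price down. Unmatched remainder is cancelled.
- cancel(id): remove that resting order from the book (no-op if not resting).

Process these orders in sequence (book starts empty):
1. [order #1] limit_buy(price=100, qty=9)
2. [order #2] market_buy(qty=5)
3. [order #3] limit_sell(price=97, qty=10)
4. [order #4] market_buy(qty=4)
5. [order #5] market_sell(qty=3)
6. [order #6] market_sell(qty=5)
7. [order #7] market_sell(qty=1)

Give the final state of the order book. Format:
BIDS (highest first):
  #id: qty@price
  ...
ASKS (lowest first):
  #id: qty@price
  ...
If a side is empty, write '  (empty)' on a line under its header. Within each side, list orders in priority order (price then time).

Answer: BIDS (highest first):
  (empty)
ASKS (lowest first):
  (empty)

Derivation:
After op 1 [order #1] limit_buy(price=100, qty=9): fills=none; bids=[#1:9@100] asks=[-]
After op 2 [order #2] market_buy(qty=5): fills=none; bids=[#1:9@100] asks=[-]
After op 3 [order #3] limit_sell(price=97, qty=10): fills=#1x#3:9@100; bids=[-] asks=[#3:1@97]
After op 4 [order #4] market_buy(qty=4): fills=#4x#3:1@97; bids=[-] asks=[-]
After op 5 [order #5] market_sell(qty=3): fills=none; bids=[-] asks=[-]
After op 6 [order #6] market_sell(qty=5): fills=none; bids=[-] asks=[-]
After op 7 [order #7] market_sell(qty=1): fills=none; bids=[-] asks=[-]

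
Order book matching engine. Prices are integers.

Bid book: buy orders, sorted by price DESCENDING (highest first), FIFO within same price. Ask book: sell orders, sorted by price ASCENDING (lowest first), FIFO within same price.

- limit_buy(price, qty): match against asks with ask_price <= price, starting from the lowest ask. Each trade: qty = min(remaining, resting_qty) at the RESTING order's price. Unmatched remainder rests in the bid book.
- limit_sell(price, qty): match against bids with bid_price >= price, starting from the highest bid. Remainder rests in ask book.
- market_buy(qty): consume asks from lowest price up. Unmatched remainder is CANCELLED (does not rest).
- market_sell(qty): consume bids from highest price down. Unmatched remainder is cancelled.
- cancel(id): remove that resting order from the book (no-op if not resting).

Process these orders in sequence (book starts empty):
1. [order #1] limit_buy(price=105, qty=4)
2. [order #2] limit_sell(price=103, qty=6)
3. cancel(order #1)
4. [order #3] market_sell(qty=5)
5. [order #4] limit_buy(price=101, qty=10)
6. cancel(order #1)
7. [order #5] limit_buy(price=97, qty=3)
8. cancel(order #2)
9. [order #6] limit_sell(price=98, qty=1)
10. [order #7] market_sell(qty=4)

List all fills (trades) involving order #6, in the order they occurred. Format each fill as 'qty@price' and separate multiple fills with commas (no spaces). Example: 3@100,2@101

Answer: 1@101

Derivation:
After op 1 [order #1] limit_buy(price=105, qty=4): fills=none; bids=[#1:4@105] asks=[-]
After op 2 [order #2] limit_sell(price=103, qty=6): fills=#1x#2:4@105; bids=[-] asks=[#2:2@103]
After op 3 cancel(order #1): fills=none; bids=[-] asks=[#2:2@103]
After op 4 [order #3] market_sell(qty=5): fills=none; bids=[-] asks=[#2:2@103]
After op 5 [order #4] limit_buy(price=101, qty=10): fills=none; bids=[#4:10@101] asks=[#2:2@103]
After op 6 cancel(order #1): fills=none; bids=[#4:10@101] asks=[#2:2@103]
After op 7 [order #5] limit_buy(price=97, qty=3): fills=none; bids=[#4:10@101 #5:3@97] asks=[#2:2@103]
After op 8 cancel(order #2): fills=none; bids=[#4:10@101 #5:3@97] asks=[-]
After op 9 [order #6] limit_sell(price=98, qty=1): fills=#4x#6:1@101; bids=[#4:9@101 #5:3@97] asks=[-]
After op 10 [order #7] market_sell(qty=4): fills=#4x#7:4@101; bids=[#4:5@101 #5:3@97] asks=[-]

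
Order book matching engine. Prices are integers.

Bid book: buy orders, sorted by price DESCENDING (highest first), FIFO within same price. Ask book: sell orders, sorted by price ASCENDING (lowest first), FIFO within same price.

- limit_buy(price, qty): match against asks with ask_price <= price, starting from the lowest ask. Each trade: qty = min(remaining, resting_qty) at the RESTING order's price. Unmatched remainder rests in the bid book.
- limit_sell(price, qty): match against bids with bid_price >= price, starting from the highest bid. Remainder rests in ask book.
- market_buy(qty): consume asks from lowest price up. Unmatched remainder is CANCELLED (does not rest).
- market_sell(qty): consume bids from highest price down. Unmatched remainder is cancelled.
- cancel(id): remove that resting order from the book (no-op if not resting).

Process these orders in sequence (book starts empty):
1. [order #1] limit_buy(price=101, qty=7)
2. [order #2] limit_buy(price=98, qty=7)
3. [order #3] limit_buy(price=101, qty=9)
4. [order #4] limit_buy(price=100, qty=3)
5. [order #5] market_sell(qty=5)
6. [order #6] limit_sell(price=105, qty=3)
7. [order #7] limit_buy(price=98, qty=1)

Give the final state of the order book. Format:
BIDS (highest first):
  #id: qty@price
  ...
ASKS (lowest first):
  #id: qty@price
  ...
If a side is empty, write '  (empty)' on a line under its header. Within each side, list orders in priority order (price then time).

Answer: BIDS (highest first):
  #1: 2@101
  #3: 9@101
  #4: 3@100
  #2: 7@98
  #7: 1@98
ASKS (lowest first):
  #6: 3@105

Derivation:
After op 1 [order #1] limit_buy(price=101, qty=7): fills=none; bids=[#1:7@101] asks=[-]
After op 2 [order #2] limit_buy(price=98, qty=7): fills=none; bids=[#1:7@101 #2:7@98] asks=[-]
After op 3 [order #3] limit_buy(price=101, qty=9): fills=none; bids=[#1:7@101 #3:9@101 #2:7@98] asks=[-]
After op 4 [order #4] limit_buy(price=100, qty=3): fills=none; bids=[#1:7@101 #3:9@101 #4:3@100 #2:7@98] asks=[-]
After op 5 [order #5] market_sell(qty=5): fills=#1x#5:5@101; bids=[#1:2@101 #3:9@101 #4:3@100 #2:7@98] asks=[-]
After op 6 [order #6] limit_sell(price=105, qty=3): fills=none; bids=[#1:2@101 #3:9@101 #4:3@100 #2:7@98] asks=[#6:3@105]
After op 7 [order #7] limit_buy(price=98, qty=1): fills=none; bids=[#1:2@101 #3:9@101 #4:3@100 #2:7@98 #7:1@98] asks=[#6:3@105]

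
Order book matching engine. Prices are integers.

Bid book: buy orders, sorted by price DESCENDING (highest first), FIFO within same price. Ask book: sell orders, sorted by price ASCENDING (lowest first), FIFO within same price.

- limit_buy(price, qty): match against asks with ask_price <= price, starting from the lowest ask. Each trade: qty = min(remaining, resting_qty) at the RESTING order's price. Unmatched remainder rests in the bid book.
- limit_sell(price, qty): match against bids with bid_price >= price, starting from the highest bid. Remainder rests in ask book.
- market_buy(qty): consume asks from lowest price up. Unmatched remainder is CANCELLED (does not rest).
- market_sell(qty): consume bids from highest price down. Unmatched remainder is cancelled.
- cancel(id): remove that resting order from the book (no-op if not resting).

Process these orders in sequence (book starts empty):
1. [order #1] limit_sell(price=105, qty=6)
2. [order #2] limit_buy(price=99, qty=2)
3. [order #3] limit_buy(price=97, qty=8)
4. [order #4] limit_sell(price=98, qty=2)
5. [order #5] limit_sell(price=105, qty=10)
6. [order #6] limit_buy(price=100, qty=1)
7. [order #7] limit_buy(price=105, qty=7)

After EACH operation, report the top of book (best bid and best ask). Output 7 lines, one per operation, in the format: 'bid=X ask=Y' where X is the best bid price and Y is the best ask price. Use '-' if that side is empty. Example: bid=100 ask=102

Answer: bid=- ask=105
bid=99 ask=105
bid=99 ask=105
bid=97 ask=105
bid=97 ask=105
bid=100 ask=105
bid=100 ask=105

Derivation:
After op 1 [order #1] limit_sell(price=105, qty=6): fills=none; bids=[-] asks=[#1:6@105]
After op 2 [order #2] limit_buy(price=99, qty=2): fills=none; bids=[#2:2@99] asks=[#1:6@105]
After op 3 [order #3] limit_buy(price=97, qty=8): fills=none; bids=[#2:2@99 #3:8@97] asks=[#1:6@105]
After op 4 [order #4] limit_sell(price=98, qty=2): fills=#2x#4:2@99; bids=[#3:8@97] asks=[#1:6@105]
After op 5 [order #5] limit_sell(price=105, qty=10): fills=none; bids=[#3:8@97] asks=[#1:6@105 #5:10@105]
After op 6 [order #6] limit_buy(price=100, qty=1): fills=none; bids=[#6:1@100 #3:8@97] asks=[#1:6@105 #5:10@105]
After op 7 [order #7] limit_buy(price=105, qty=7): fills=#7x#1:6@105 #7x#5:1@105; bids=[#6:1@100 #3:8@97] asks=[#5:9@105]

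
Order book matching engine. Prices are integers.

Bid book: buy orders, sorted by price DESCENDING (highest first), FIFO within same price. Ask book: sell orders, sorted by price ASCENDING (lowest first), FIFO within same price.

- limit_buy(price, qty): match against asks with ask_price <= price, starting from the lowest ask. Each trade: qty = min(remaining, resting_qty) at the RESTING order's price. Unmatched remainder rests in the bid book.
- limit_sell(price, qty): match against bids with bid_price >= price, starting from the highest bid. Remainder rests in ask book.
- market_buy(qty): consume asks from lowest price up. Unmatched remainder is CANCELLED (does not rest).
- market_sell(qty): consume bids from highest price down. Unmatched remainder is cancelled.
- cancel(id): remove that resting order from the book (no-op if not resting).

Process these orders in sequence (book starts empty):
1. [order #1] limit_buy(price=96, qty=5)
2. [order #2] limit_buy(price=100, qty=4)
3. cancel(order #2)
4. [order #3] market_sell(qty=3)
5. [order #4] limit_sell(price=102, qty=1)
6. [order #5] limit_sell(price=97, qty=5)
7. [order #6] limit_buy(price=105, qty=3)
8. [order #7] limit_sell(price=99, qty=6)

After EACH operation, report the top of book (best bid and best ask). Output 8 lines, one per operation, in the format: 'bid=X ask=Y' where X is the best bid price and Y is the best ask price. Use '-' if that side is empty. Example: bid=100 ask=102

After op 1 [order #1] limit_buy(price=96, qty=5): fills=none; bids=[#1:5@96] asks=[-]
After op 2 [order #2] limit_buy(price=100, qty=4): fills=none; bids=[#2:4@100 #1:5@96] asks=[-]
After op 3 cancel(order #2): fills=none; bids=[#1:5@96] asks=[-]
After op 4 [order #3] market_sell(qty=3): fills=#1x#3:3@96; bids=[#1:2@96] asks=[-]
After op 5 [order #4] limit_sell(price=102, qty=1): fills=none; bids=[#1:2@96] asks=[#4:1@102]
After op 6 [order #5] limit_sell(price=97, qty=5): fills=none; bids=[#1:2@96] asks=[#5:5@97 #4:1@102]
After op 7 [order #6] limit_buy(price=105, qty=3): fills=#6x#5:3@97; bids=[#1:2@96] asks=[#5:2@97 #4:1@102]
After op 8 [order #7] limit_sell(price=99, qty=6): fills=none; bids=[#1:2@96] asks=[#5:2@97 #7:6@99 #4:1@102]

Answer: bid=96 ask=-
bid=100 ask=-
bid=96 ask=-
bid=96 ask=-
bid=96 ask=102
bid=96 ask=97
bid=96 ask=97
bid=96 ask=97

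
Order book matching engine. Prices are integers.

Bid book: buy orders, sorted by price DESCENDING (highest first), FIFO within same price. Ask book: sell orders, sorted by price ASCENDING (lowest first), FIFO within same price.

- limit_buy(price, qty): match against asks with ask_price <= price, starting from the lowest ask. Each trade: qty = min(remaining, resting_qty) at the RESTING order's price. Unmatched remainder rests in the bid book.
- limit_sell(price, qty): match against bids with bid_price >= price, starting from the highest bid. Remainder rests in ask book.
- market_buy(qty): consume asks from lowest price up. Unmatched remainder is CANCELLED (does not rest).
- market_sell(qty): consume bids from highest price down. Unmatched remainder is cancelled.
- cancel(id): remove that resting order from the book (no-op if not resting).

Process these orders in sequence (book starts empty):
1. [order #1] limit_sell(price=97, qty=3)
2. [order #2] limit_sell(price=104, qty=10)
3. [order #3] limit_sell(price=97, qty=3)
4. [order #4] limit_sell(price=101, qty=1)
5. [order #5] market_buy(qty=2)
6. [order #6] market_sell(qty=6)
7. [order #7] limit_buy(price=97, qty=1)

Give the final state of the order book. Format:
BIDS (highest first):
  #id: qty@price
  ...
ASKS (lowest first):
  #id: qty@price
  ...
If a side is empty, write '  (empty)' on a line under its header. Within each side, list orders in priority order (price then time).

Answer: BIDS (highest first):
  (empty)
ASKS (lowest first):
  #3: 3@97
  #4: 1@101
  #2: 10@104

Derivation:
After op 1 [order #1] limit_sell(price=97, qty=3): fills=none; bids=[-] asks=[#1:3@97]
After op 2 [order #2] limit_sell(price=104, qty=10): fills=none; bids=[-] asks=[#1:3@97 #2:10@104]
After op 3 [order #3] limit_sell(price=97, qty=3): fills=none; bids=[-] asks=[#1:3@97 #3:3@97 #2:10@104]
After op 4 [order #4] limit_sell(price=101, qty=1): fills=none; bids=[-] asks=[#1:3@97 #3:3@97 #4:1@101 #2:10@104]
After op 5 [order #5] market_buy(qty=2): fills=#5x#1:2@97; bids=[-] asks=[#1:1@97 #3:3@97 #4:1@101 #2:10@104]
After op 6 [order #6] market_sell(qty=6): fills=none; bids=[-] asks=[#1:1@97 #3:3@97 #4:1@101 #2:10@104]
After op 7 [order #7] limit_buy(price=97, qty=1): fills=#7x#1:1@97; bids=[-] asks=[#3:3@97 #4:1@101 #2:10@104]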